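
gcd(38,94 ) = 2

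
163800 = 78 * 2100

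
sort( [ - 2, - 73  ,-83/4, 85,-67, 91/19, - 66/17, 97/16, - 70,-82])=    [-82 , - 73, - 70, - 67, - 83/4, - 66/17,  -  2, 91/19,97/16,85] 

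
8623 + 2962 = 11585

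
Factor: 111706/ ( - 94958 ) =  - 707/601= - 7^1*101^1 * 601^( - 1) 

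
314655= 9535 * 33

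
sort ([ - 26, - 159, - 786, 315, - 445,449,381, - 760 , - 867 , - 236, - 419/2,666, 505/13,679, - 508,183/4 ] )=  [ - 867, - 786, - 760, - 508, - 445, - 236, - 419/2, - 159, - 26 , 505/13,183/4, 315, 381,449,666,679 ] 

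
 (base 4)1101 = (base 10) 81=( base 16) 51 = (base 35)2b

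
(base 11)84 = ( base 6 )232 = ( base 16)5C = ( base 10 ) 92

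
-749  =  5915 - 6664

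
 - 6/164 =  - 3/82 = - 0.04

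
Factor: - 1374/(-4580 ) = 3/10  =  2^( - 1)*3^1*5^(  -  1)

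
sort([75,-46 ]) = [ - 46, 75]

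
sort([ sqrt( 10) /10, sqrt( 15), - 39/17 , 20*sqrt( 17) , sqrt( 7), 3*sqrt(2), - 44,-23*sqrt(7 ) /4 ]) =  [-44, - 23*sqrt( 7) /4 , - 39/17,sqrt( 10 ) /10, sqrt(7),sqrt ( 15), 3*sqrt( 2 ),  20*sqrt(17)]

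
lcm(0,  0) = 0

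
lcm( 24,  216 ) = 216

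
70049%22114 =3707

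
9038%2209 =202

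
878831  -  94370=784461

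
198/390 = 33/65=0.51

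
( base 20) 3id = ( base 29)1P7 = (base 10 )1573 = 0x625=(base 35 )19x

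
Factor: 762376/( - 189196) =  - 2^1*7^( - 1)*29^( - 1)*409^1 = - 818/203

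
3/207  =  1/69=0.01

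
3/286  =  3/286 = 0.01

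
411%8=3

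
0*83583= 0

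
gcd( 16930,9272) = 2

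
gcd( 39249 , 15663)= 3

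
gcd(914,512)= 2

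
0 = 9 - 9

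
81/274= 81/274 = 0.30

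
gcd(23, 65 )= 1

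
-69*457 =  - 31533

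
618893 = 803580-184687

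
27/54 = 1/2=0.50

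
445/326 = 1 + 119/326 = 1.37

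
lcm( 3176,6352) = 6352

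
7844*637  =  4996628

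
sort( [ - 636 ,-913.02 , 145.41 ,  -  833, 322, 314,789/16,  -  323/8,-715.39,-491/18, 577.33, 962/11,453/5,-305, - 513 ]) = [ - 913.02,  -  833, -715.39,  -  636, - 513, - 305,-323/8 , - 491/18,789/16, 962/11,453/5,145.41, 314, 322  ,  577.33 ]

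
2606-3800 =-1194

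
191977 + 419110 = 611087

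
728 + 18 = 746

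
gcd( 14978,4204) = 2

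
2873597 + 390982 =3264579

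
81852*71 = 5811492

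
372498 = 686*543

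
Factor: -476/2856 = -2^( - 1)*3^( - 1) = - 1/6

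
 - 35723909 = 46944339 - 82668248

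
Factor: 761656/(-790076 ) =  - 134/139 = - 2^1*67^1*139^ (  -  1 ) 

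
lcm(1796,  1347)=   5388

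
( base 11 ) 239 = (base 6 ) 1152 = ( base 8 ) 434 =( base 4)10130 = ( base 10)284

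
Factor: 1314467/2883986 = 187781/411998  =  2^ ( - 1 )*11^1*43^1 *113^ (-1) * 397^1*1823^(-1)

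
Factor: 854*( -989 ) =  -2^1*7^1*23^1*43^1*61^1 = - 844606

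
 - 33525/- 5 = 6705/1 = 6705.00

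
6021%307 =188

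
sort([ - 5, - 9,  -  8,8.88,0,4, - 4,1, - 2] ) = [ - 9, - 8,-5, - 4, - 2, 0,1,4,8.88 ]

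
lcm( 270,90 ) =270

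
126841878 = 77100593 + 49741285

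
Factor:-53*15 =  - 795 = - 3^1* 5^1*53^1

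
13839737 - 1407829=12431908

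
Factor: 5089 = 7^1*727^1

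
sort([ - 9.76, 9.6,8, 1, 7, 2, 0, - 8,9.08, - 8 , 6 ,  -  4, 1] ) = [ - 9.76,  -  8,-8 , - 4, 0,1,1,2, 6,7, 8,9.08,9.6]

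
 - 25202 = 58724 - 83926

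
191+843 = 1034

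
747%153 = 135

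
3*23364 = 70092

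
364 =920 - 556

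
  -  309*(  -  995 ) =307455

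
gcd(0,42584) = 42584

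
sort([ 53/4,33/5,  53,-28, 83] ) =[  -  28,33/5, 53/4,  53,83] 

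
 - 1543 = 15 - 1558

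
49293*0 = 0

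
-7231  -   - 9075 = 1844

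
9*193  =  1737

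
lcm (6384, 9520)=542640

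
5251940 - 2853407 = 2398533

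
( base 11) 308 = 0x173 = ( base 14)1c7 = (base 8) 563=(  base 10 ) 371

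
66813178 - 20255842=46557336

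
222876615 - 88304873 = 134571742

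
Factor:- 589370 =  - 2^1 * 5^1*58937^1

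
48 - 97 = - 49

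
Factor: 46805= 5^1*11^1*23^1*37^1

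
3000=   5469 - 2469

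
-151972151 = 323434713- 475406864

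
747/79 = 747/79=9.46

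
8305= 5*1661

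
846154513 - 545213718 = 300940795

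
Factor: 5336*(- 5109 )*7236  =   - 197265111264 = -2^5*3^4*13^1*23^1*29^1*  67^1*131^1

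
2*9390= 18780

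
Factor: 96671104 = 2^7*47^1 * 16069^1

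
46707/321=145 + 54/107 = 145.50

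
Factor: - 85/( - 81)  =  3^ (-4 ) *5^1 *17^1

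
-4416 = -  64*69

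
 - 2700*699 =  - 1887300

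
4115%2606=1509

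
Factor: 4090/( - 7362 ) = - 3^( - 2 )*5^1 = - 5/9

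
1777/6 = 1777/6 = 296.17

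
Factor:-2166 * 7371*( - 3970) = 2^2 *3^5*5^1*7^1*13^1*19^2 * 397^1 = 63383376420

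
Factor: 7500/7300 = 3^1*5^2*73^(  -  1) = 75/73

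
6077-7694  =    -  1617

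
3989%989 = 33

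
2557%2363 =194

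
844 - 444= 400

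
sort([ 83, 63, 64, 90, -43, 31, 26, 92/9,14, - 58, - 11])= [-58, - 43,- 11, 92/9,14,26,31,  63,64, 83, 90]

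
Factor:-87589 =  - 87589^1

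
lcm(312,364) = 2184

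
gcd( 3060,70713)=9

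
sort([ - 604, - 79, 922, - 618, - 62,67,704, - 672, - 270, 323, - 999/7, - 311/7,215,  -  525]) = [ - 672, - 618, - 604, -525, - 270, - 999/7,  -  79, - 62, - 311/7,67,215,  323, 704, 922 ] 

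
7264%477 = 109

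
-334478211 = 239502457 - 573980668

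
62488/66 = 31244/33 =946.79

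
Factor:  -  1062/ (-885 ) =6/5=2^1*3^1*5^ ( - 1) 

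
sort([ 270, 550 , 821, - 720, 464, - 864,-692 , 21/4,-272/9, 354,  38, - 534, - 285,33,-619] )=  [-864, - 720, - 692, - 619, - 534, -285,  -  272/9, 21/4 , 33,38 , 270, 354, 464, 550, 821]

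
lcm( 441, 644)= 40572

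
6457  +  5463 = 11920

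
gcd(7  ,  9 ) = 1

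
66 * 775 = 51150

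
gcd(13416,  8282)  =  2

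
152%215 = 152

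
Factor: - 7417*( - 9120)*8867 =2^5*3^1 * 5^1*19^1*7417^1 * 8867^1=599790835680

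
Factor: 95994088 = 2^3*23^1*521707^1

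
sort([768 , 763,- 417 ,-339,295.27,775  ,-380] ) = [ -417,-380, - 339,295.27, 763,768, 775]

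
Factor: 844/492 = 3^( - 1)*41^( - 1 )*211^1=211/123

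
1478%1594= 1478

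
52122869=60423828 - 8300959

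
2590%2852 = 2590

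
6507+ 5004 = 11511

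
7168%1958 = 1294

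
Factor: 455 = 5^1*7^1*13^1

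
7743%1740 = 783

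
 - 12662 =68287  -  80949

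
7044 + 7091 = 14135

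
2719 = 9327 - 6608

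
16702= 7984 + 8718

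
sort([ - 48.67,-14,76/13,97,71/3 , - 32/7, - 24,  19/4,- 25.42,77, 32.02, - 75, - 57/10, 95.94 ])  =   [ - 75 , - 48.67,  -  25.42, - 24, -14,  -  57/10, - 32/7,19/4,76/13,71/3,32.02, 77,95.94,97]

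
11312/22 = 514+2/11 = 514.18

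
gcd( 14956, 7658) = 2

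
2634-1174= 1460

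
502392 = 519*968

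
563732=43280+520452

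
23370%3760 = 810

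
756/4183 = 756/4183 =0.18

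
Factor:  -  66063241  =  - 17^1*37^1*127^1 *827^1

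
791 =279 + 512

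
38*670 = 25460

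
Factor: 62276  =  2^2*15569^1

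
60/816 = 5/68 = 0.07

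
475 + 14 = 489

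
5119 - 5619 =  - 500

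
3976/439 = 9+25/439 = 9.06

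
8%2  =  0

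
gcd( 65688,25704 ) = 2856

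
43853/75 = 584 + 53/75=584.71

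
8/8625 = 8/8625  =  0.00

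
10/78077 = 10/78077 =0.00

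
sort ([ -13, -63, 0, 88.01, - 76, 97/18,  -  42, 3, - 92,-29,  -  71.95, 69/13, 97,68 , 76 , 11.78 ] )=[ - 92, - 76,  -  71.95,-63, - 42, - 29, - 13, 0,3, 69/13, 97/18, 11.78,  68, 76, 88.01,97 ]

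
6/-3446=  - 3/1723=- 0.00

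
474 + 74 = 548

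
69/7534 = 69/7534 = 0.01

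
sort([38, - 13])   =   [ - 13, 38 ]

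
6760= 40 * 169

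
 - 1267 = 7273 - 8540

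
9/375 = 3/125 = 0.02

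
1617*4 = 6468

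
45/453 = 15/151 = 0.10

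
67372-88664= -21292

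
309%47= 27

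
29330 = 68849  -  39519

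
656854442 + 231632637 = 888487079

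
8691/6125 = 1 + 2566/6125 = 1.42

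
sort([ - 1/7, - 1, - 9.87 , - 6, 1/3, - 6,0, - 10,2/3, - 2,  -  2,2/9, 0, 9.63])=[ - 10, - 9.87, - 6, - 6, - 2, - 2, - 1 , - 1/7, 0, 0,  2/9 , 1/3,2/3, 9.63]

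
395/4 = 395/4 = 98.75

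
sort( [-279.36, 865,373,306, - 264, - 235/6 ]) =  [  -  279.36, - 264, - 235/6,306, 373,865]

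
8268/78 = 106 =106.00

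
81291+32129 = 113420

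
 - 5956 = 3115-9071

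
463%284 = 179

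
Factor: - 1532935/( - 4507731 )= 3^( - 4)*5^1 * 19^( - 1 ) * 29^( - 1 )*101^( - 1 )*306587^1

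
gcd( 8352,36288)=288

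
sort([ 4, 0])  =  [ 0, 4 ] 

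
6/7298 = 3/3649 =0.00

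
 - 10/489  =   - 1 + 479/489= - 0.02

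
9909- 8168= 1741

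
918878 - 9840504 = - 8921626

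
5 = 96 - 91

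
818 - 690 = 128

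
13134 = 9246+3888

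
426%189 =48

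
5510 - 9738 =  - 4228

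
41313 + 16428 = 57741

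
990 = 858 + 132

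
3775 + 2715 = 6490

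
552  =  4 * 138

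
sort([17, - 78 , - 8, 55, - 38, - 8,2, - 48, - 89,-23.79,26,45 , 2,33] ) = [ - 89,-78, - 48, - 38, - 23.79, - 8, - 8,2, 2,  17, 26, 33,  45,55]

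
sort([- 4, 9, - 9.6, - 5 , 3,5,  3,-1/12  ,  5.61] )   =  [ - 9.6,-5 , - 4,-1/12,  3, 3,5,5.61,9 ] 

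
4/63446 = 2/31723  =  0.00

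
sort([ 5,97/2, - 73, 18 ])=[ - 73 , 5,  18 , 97/2] 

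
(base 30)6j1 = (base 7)23260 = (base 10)5971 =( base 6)43351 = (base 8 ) 13523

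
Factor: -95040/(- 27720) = 2^3*3^1*7^( - 1 ) = 24/7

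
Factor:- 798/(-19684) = 2^(-1 )*3^1*37^( - 1 )  =  3/74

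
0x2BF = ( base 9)861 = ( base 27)q1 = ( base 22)19l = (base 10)703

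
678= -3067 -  - 3745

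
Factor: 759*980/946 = 33810/43 =2^1* 3^1*5^1*7^2*23^1*43^(-1) 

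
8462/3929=8462/3929 =2.15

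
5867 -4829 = 1038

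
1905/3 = 635 = 635.00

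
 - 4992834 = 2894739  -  7887573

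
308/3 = 308/3= 102.67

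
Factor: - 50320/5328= - 85/9 = -3^( - 2)*5^1*17^1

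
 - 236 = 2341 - 2577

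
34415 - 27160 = 7255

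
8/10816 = 1/1352 = 0.00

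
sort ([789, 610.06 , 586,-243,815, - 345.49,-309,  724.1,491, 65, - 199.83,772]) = [ - 345.49,-309, - 243 ,-199.83,  65, 491 , 586, 610.06, 724.1,772,789, 815]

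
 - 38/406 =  - 1+ 184/203=-0.09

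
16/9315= 16/9315  =  0.00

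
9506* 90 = 855540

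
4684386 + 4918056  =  9602442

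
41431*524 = 21709844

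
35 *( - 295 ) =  - 10325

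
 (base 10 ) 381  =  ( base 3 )112010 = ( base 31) c9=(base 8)575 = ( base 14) 1d3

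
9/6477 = 3/2159 = 0.00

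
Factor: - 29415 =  - 3^1*5^1* 37^1 * 53^1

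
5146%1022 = 36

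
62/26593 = 62/26593= 0.00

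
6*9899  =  59394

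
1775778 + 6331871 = 8107649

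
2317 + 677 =2994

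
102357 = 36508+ 65849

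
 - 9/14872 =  - 1 + 14863/14872 = - 0.00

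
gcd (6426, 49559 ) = 1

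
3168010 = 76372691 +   -  73204681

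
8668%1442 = 16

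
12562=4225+8337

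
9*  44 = 396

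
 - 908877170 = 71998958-980876128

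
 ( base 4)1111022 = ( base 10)5450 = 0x154a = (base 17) 11ea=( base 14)1DB4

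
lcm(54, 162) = 162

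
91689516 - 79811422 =11878094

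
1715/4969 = 1715/4969 = 0.35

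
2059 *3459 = 7122081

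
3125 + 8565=11690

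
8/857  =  8/857 = 0.01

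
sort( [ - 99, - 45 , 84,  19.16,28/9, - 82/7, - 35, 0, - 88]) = [ - 99 ,  -  88, - 45, - 35, - 82/7, 0,28/9,19.16, 84]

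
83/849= 83/849 =0.10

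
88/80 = 11/10 = 1.10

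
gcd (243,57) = 3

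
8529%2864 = 2801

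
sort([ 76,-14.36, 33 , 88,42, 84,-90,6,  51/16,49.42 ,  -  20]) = [ - 90, - 20, -14.36, 51/16, 6, 33, 42,  49.42,76,84,88 ]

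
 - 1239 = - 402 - 837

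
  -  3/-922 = 3/922 = 0.00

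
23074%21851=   1223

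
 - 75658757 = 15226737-90885494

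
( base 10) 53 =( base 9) 58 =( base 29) 1o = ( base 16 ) 35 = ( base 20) 2D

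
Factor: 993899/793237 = 17^ ( - 1 )*23^1 * 29^(-1)*79^1*547^1*1609^( - 1)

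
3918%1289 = 51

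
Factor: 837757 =89^1*9413^1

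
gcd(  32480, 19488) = 6496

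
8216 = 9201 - 985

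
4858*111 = 539238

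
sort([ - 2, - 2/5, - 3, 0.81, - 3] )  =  [ - 3 ,-3, - 2, - 2/5, 0.81]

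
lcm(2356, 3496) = 108376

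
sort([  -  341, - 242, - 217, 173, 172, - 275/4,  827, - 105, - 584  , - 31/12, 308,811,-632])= [ - 632, - 584, - 341,  -  242,- 217, - 105 , - 275/4, -31/12, 172,173, 308,811, 827]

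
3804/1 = 3804 = 3804.00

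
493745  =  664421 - 170676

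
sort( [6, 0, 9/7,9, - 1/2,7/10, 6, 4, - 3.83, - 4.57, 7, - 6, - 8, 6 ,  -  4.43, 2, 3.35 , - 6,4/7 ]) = [  -  8, - 6, - 6,  -  4.57 , - 4.43, - 3.83, - 1/2, 0, 4/7, 7/10, 9/7 , 2,3.35 , 4, 6, 6, 6,7,9]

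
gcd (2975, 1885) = 5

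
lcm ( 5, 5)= 5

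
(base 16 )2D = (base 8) 55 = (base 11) 41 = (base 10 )45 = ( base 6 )113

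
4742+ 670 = 5412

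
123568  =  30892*4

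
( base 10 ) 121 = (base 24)51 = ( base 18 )6d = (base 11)100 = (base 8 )171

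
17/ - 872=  - 1 + 855/872= - 0.02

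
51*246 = 12546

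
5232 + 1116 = 6348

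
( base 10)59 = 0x3b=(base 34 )1p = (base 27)25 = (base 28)23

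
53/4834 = 53/4834 =0.01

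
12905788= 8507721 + 4398067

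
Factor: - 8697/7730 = - 2^(-1) * 3^1*5^(-1 )*13^1*223^1*773^( - 1)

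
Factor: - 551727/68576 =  - 2^( - 5)*3^2 * 11^1*2143^( - 1)*5573^1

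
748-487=261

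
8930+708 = 9638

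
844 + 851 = 1695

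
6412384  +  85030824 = 91443208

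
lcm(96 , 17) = 1632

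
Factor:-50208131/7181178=- 2^(-1 )*3^( - 1)*1196863^( - 1 )*50208131^1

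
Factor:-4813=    - 4813^1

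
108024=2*54012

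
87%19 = 11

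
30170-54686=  - 24516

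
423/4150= 423/4150 = 0.10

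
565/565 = 1 = 1.00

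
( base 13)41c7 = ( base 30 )a40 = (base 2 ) 10001110100000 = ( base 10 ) 9120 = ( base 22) iic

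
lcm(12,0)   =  0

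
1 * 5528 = 5528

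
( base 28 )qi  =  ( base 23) 19a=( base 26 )12i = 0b1011101010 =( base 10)746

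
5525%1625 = 650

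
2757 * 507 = 1397799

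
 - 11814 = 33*( - 358 )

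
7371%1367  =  536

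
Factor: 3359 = 3359^1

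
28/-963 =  - 1  +  935/963 = -0.03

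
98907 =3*32969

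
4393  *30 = 131790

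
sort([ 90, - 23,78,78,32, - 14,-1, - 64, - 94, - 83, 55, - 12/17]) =[-94, - 83, - 64, - 23, - 14, - 1, - 12/17, 32,55,78,78 , 90]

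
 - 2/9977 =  - 2/9977 = - 0.00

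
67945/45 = 13589/9 = 1509.89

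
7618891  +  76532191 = 84151082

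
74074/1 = 74074 = 74074.00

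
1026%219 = 150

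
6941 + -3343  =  3598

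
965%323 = 319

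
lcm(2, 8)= 8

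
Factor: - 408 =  - 2^3*3^1*17^1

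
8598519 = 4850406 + 3748113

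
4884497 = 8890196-4005699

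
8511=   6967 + 1544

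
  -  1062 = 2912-3974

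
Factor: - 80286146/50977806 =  - 40143073/25488903 = -  3^ ( - 1)*11^ (-1 )*23^1*772391^( - 1 )*1745351^1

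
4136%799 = 141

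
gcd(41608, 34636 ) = 28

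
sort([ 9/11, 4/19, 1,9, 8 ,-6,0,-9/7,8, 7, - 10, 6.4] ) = [ - 10, - 6, -9/7,  0, 4/19, 9/11, 1, 6.4, 7,8 , 8,9 ] 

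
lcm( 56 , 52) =728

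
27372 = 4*6843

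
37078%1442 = 1028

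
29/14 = 2 + 1/14  =  2.07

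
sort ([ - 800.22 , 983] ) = [ - 800.22, 983]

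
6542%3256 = 30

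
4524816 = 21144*214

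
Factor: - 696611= - 696611^1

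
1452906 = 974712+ 478194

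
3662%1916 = 1746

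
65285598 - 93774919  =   - 28489321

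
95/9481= 5/499 = 0.01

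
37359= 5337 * 7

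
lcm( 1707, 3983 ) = 11949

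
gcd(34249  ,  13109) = 1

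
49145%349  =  285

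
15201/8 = 1900+1/8= 1900.12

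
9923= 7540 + 2383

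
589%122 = 101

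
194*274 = 53156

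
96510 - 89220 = 7290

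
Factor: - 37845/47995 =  - 261/331 = - 3^2*29^1*331^(-1)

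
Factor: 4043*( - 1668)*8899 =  - 2^2*3^1*11^1 * 13^1 *139^1*311^1*809^1 = - 60012399876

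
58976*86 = 5071936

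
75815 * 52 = 3942380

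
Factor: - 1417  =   - 13^1* 109^1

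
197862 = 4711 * 42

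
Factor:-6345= - 3^3*5^1*47^1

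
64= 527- 463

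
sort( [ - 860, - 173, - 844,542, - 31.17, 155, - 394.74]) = [ - 860 , - 844,-394.74, - 173, - 31.17, 155,542]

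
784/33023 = 784/33023= 0.02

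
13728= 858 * 16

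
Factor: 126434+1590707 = 859^1*1999^1 = 1717141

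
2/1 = 2= 2.00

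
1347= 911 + 436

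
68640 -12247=56393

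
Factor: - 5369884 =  - 2^2*13^1*37^1 * 2791^1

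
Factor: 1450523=157^1 * 9239^1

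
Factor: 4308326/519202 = 2154163/259601  =  11^2*19^1*23^(-1 )*937^1*11287^( - 1)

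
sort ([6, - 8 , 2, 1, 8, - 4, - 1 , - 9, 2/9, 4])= [ - 9, - 8, - 4, - 1, 2/9, 1, 2, 4, 6,  8 ]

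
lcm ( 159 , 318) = 318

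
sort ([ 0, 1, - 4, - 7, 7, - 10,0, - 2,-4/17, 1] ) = [ - 10, - 7 , - 4, - 2,-4/17, 0, 0, 1, 1, 7] 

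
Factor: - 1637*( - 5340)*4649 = 40639605420   =  2^2*3^1*5^1*89^1*1637^1*4649^1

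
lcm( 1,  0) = 0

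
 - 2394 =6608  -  9002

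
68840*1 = 68840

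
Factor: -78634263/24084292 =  - 2^( - 2)*3^1 * 23^2* 49549^1 *6021073^(  -  1 ) 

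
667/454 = 667/454  =  1.47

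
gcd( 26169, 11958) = 3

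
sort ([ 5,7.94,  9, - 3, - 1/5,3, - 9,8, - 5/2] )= [ - 9, - 3, - 5/2, - 1/5, 3,  5,7.94, 8,  9]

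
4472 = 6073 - 1601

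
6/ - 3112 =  - 1 + 1553/1556 = -  0.00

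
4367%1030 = 247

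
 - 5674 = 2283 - 7957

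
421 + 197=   618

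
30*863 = 25890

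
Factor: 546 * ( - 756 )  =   - 2^3 * 3^4*7^2*13^1 = - 412776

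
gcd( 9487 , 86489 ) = 1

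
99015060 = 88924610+10090450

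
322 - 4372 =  - 4050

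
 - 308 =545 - 853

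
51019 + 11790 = 62809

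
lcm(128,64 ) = 128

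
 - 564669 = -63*8963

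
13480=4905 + 8575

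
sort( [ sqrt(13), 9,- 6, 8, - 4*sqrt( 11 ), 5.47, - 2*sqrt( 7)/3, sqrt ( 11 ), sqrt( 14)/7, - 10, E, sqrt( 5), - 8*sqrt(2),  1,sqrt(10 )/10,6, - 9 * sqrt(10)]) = [ - 9*sqrt( 10),- 4*sqrt(11), - 8*sqrt(2),-10, - 6,- 2 *sqrt(7) /3, sqrt(10 ) /10, sqrt( 14 )/7,1,  sqrt( 5 ),E,sqrt(11),sqrt( 13 ),5.47, 6 , 8,9]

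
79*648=51192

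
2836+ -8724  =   - 5888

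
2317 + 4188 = 6505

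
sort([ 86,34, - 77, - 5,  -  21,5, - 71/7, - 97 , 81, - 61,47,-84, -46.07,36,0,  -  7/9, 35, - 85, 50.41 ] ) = [-97, - 85, - 84, - 77,-61 ,  -  46.07,  -  21, - 71/7, - 5, - 7/9, 0, 5, 34, 35,36,47, 50.41,81,86]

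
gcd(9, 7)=1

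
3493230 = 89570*39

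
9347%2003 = 1335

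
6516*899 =5857884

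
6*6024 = 36144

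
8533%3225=2083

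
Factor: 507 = 3^1*13^2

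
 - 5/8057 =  - 1+ 8052/8057 = -0.00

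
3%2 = 1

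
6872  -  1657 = 5215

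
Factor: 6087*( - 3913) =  -23818431 = - 3^1*7^1*13^1 * 43^1*2029^1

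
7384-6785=599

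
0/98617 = 0 = 0.00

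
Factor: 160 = 2^5 * 5^1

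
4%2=0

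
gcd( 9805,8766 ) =1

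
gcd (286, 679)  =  1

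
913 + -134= 779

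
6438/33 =2146/11= 195.09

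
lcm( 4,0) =0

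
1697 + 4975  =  6672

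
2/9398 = 1/4699 = 0.00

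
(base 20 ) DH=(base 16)115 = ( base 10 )277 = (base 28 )9p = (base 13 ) 184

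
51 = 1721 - 1670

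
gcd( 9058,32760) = 14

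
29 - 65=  - 36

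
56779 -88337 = - 31558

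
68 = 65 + 3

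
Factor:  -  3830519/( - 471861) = 3^( - 2 )*7^1*11^1*13^(- 1)*37^(-1)*109^( - 1)*49747^1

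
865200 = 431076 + 434124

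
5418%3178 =2240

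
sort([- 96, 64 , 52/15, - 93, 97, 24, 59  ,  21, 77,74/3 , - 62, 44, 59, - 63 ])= [- 96, - 93 , - 63, - 62 , 52/15, 21,24, 74/3,44,59, 59, 64,77, 97]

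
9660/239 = 40 + 100/239 = 40.42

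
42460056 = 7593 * 5592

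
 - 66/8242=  - 1 + 4088/4121 = - 0.01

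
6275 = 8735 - 2460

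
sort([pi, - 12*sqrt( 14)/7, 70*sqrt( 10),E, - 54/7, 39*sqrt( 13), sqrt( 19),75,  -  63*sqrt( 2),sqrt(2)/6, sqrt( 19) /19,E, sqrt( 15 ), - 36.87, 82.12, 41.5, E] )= [ - 63*sqrt(2), - 36.87, - 54/7, - 12*sqrt( 14 ) /7,sqrt ( 19)/19, sqrt( 2 )/6,E,E, E, pi, sqrt( 15), sqrt ( 19 ),41.5,75,82.12, 39*sqrt( 13),70*sqrt( 10)] 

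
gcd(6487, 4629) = 1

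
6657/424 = 15 + 297/424 = 15.70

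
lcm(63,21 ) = 63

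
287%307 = 287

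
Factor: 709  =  709^1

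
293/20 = 14 + 13/20 = 14.65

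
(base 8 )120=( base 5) 310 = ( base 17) 4C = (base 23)3b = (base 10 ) 80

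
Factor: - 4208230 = -2^1*5^1*13^1 * 32371^1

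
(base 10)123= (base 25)4N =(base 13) 96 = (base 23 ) 58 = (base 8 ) 173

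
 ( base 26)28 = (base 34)1Q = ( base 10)60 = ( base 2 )111100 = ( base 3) 2020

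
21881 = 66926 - 45045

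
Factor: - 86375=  - 5^3 * 691^1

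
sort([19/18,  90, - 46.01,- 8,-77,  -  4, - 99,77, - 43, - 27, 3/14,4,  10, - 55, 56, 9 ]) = [ - 99, - 77, - 55 , - 46.01, - 43, - 27, - 8, - 4, 3/14,19/18,4, 9, 10,  56, 77,90] 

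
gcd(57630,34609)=1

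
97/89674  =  97/89674 = 0.00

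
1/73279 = 1/73279 = 0.00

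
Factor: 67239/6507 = 3^(- 1 )*31^1=31/3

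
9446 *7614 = 71921844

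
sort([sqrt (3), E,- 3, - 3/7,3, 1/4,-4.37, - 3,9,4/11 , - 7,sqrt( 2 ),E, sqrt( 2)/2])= [-7, - 4.37, - 3, - 3,-3/7, 1/4, 4/11,sqrt( 2)/2,sqrt( 2),sqrt( 3 ),E, E,3,9]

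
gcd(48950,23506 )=2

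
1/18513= 1/18513=0.00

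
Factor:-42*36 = - 2^3 *3^3*7^1= - 1512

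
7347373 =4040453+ 3306920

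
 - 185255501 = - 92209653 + -93045848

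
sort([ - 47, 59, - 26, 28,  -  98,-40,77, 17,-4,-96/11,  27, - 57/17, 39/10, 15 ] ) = [ - 98, - 47,- 40 , - 26, - 96/11, -4, - 57/17,  39/10, 15, 17,27, 28,59,77]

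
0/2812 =0 =0.00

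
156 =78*2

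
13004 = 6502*2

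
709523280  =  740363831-30840551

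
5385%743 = 184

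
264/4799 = 264/4799 = 0.06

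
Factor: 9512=2^3*29^1*41^1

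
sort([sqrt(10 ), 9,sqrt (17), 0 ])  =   [0, sqrt( 10),sqrt( 17) , 9] 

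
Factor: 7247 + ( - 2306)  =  3^4*61^1= 4941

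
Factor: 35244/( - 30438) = - 2^1*11^1*19^ ( - 1 ) = - 22/19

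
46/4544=23/2272 = 0.01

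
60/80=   3/4 = 0.75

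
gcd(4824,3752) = 536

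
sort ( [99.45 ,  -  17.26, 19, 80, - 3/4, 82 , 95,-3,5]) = [  -  17.26 ,  -  3, - 3/4,5, 19, 80,82, 95, 99.45 ]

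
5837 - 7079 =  - 1242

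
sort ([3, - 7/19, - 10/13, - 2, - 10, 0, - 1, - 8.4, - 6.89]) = [ - 10, - 8.4, - 6.89, - 2, - 1,-10/13, - 7/19, 0, 3] 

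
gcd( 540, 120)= 60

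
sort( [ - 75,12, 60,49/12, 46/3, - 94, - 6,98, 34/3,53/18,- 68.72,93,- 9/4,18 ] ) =[-94, -75, -68.72, - 6, - 9/4,53/18,49/12,34/3,12,46/3, 18,60 , 93,  98 ]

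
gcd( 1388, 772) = 4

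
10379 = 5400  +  4979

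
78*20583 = 1605474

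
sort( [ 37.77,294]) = [37.77, 294]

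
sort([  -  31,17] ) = [ - 31,17] 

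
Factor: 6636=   2^2*3^1*7^1 * 79^1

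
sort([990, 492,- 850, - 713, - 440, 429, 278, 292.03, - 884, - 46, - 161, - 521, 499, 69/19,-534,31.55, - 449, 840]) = [ - 884, - 850 , - 713, - 534, - 521 , - 449, - 440, - 161, - 46, 69/19, 31.55,278, 292.03,429, 492,499, 840,  990]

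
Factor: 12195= 3^2*5^1 * 271^1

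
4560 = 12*380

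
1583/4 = 395  +  3/4 = 395.75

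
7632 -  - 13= 7645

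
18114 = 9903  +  8211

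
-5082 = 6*(  -  847)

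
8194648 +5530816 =13725464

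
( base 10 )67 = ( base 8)103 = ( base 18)3d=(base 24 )2j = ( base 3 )2111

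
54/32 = 27/16=   1.69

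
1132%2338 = 1132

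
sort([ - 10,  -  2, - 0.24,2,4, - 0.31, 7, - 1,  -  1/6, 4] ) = [ -10, - 2, - 1, - 0.31,-0.24, - 1/6 , 2,  4,4, 7 ]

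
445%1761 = 445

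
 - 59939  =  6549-66488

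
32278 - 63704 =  -31426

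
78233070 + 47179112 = 125412182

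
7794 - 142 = 7652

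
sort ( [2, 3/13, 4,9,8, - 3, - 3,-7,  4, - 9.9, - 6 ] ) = [  -  9.9 , - 7, - 6,-3, - 3,3/13  ,  2,4,4,8,9]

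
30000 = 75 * 400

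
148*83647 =12379756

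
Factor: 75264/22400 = 84/25 = 2^2*3^1*5^( -2 )*7^1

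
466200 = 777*600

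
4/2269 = 4/2269 = 0.00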